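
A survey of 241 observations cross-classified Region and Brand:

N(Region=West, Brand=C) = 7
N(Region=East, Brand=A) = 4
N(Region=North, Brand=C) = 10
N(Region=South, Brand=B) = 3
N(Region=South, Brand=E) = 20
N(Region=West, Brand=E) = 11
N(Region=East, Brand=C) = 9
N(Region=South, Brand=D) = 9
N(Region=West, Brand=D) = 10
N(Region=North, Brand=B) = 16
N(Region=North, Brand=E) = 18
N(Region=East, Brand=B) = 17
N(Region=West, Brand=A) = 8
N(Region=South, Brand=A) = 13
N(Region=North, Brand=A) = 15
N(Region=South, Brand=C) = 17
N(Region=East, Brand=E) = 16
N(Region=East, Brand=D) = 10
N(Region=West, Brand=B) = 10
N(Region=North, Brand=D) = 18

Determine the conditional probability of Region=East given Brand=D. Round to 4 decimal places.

Total with Brand=D: 18 + 9 + 10 + 10 = 47.
P(Region=East | Brand=D) = 10/47 = 0.2128.

0.2128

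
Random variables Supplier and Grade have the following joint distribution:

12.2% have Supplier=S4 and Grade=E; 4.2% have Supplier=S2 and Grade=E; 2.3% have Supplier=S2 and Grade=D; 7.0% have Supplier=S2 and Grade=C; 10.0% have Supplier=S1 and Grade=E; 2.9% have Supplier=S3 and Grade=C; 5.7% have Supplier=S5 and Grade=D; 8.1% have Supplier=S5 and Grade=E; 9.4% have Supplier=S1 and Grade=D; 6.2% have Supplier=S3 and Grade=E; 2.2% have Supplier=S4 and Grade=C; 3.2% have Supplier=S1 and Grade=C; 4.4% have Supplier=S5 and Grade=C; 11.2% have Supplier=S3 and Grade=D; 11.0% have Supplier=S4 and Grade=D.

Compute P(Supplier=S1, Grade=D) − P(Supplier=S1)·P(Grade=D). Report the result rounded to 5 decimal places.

0.00450

P(Supplier=S1) = 0.032 + 0.094 + 0.100 = 0.226.
P(Grade=D) = 0.094 + 0.023 + 0.112 + 0.110 + 0.057 = 0.396.
P(Supplier=S1, Grade=D) − P(Supplier=S1)P(Grade=D) = 0.094 − 0.226×0.396 = 0.00450.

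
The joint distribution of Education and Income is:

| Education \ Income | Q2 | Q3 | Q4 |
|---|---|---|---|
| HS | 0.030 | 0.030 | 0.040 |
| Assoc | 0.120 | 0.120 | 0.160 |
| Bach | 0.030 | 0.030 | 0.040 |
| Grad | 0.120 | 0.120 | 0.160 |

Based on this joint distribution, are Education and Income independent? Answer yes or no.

yes

Every cell satisfies P(Education,Income) = P(Education)·P(Income). For instance P(Education=HS) = 0.100, P(Income=Q4) = 0.400, and 0.100×0.400 = 0.040 matches the joint entry. So Education and Income are independent.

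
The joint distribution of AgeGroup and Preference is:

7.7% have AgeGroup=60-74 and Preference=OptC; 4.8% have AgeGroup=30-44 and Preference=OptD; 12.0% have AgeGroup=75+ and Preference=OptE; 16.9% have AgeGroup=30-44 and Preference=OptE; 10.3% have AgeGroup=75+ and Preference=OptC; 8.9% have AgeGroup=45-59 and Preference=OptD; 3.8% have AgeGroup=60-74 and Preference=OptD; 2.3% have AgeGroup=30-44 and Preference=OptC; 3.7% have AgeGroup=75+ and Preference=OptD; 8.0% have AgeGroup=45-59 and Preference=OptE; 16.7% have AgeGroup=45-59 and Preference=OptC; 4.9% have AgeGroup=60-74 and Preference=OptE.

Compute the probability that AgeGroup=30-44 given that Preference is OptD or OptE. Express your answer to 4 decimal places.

0.3444

P(Preference=OptD) = 0.048 + 0.089 + 0.038 + 0.037 = 0.212.
P(Preference=OptE) = 0.169 + 0.080 + 0.049 + 0.120 = 0.418.
P(Preference ∈ {OptD, OptE}) = 0.212 + 0.418 = 0.630; P(AgeGroup=30-44, Preference ∈ {OptD, OptE}) = 0.048 + 0.169 = 0.217.
P(AgeGroup=30-44 | Preference ∈ {OptD, OptE}) = 0.217/0.630 = 0.3444.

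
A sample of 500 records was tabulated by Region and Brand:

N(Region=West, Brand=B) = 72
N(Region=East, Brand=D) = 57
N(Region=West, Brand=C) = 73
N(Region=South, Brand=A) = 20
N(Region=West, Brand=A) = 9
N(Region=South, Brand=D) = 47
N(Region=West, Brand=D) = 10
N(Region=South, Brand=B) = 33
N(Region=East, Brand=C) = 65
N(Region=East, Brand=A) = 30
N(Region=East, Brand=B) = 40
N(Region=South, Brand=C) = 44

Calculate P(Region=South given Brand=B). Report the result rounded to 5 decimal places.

0.22759

Total with Brand=B: 33 + 40 + 72 = 145.
P(Region=South | Brand=B) = 33/145 = 0.22759.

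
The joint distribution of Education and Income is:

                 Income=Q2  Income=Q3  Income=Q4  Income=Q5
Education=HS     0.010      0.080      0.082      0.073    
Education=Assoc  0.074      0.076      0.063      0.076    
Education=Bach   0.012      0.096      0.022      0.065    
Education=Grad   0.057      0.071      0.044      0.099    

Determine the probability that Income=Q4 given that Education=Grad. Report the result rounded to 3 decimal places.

P(Education=Grad) = 0.057 + 0.071 + 0.044 + 0.099 = 0.271.
P(Income=Q4 | Education=Grad) = 0.044/0.271 = 0.162.

0.162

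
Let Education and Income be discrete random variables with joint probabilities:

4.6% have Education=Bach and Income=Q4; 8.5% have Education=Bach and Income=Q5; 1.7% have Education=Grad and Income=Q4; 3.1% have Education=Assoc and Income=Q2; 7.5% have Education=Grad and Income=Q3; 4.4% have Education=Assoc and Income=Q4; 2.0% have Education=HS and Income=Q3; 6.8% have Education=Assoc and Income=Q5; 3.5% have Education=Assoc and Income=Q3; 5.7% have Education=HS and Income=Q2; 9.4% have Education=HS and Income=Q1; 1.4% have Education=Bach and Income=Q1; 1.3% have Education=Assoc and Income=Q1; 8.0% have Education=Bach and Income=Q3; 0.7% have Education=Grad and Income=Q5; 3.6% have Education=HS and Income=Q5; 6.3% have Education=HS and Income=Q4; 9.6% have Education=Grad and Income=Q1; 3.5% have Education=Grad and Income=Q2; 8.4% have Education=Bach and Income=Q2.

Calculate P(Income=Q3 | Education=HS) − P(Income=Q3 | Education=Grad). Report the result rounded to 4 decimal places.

P(Education=HS) = 0.094 + 0.057 + 0.020 + 0.063 + 0.036 = 0.270; P(Income=Q3 | Education=HS) = 0.020/0.270 = 0.07407.
P(Education=Grad) = 0.096 + 0.035 + 0.075 + 0.017 + 0.007 = 0.230; P(Income=Q3 | Education=Grad) = 0.075/0.230 = 0.32609.
Difference = -0.2520.

-0.2520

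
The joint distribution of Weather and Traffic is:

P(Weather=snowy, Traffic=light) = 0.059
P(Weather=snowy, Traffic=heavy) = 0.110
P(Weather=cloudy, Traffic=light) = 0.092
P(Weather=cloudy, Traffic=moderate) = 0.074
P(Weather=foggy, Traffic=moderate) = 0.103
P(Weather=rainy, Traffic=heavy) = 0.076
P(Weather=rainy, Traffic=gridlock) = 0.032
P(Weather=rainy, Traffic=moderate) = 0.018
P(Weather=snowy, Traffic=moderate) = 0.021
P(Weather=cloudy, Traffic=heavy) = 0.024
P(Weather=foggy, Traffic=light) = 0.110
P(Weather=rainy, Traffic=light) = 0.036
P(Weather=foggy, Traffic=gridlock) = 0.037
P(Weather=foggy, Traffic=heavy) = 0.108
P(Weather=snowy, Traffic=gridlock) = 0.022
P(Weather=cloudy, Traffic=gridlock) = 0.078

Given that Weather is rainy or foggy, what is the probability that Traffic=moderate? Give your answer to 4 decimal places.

0.2327

P(Weather=rainy) = 0.036 + 0.018 + 0.076 + 0.032 = 0.162.
P(Weather=foggy) = 0.110 + 0.103 + 0.108 + 0.037 = 0.358.
P(Weather ∈ {rainy, foggy}) = 0.162 + 0.358 = 0.520; P(Traffic=moderate, Weather ∈ {rainy, foggy}) = 0.018 + 0.103 = 0.121.
P(Traffic=moderate | Weather ∈ {rainy, foggy}) = 0.121/0.520 = 0.2327.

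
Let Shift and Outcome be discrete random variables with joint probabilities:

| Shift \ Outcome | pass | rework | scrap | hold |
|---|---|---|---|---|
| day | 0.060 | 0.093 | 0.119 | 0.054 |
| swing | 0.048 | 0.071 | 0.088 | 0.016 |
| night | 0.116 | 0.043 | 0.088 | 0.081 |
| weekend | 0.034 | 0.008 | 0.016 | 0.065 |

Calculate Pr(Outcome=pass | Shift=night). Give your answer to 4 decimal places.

0.3537

P(Shift=night) = 0.116 + 0.043 + 0.088 + 0.081 = 0.328.
P(Outcome=pass | Shift=night) = 0.116/0.328 = 0.3537.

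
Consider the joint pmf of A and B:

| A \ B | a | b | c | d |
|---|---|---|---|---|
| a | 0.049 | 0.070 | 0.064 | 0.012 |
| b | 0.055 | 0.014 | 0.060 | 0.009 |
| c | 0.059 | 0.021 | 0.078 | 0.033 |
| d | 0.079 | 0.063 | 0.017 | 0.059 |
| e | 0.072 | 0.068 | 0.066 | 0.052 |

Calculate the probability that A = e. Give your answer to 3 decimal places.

0.258

P(A=e) = 0.072 + 0.068 + 0.066 + 0.052 = 0.258.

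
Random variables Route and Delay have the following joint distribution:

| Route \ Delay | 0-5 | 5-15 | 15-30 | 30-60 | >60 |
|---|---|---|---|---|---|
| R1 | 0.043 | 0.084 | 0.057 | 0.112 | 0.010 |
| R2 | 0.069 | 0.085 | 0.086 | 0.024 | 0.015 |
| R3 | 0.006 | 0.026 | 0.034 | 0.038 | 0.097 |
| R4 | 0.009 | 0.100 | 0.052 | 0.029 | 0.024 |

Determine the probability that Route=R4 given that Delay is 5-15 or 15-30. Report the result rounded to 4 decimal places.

0.2901

P(Delay=5-15) = 0.084 + 0.085 + 0.026 + 0.100 = 0.295.
P(Delay=15-30) = 0.057 + 0.086 + 0.034 + 0.052 = 0.229.
P(Delay ∈ {5-15, 15-30}) = 0.295 + 0.229 = 0.524; P(Route=R4, Delay ∈ {5-15, 15-30}) = 0.100 + 0.052 = 0.152.
P(Route=R4 | Delay ∈ {5-15, 15-30}) = 0.152/0.524 = 0.2901.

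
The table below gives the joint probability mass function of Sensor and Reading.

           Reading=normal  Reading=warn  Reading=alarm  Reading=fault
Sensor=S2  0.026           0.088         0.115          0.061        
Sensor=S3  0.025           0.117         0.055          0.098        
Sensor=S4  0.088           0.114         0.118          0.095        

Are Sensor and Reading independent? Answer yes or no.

no

P(Sensor=S2) = 0.290 and P(Reading=alarm) = 0.288, so their product is 0.08352, but P(Sensor=S2, Reading=alarm) = 0.115. Since these differ, Sensor and Reading are not independent.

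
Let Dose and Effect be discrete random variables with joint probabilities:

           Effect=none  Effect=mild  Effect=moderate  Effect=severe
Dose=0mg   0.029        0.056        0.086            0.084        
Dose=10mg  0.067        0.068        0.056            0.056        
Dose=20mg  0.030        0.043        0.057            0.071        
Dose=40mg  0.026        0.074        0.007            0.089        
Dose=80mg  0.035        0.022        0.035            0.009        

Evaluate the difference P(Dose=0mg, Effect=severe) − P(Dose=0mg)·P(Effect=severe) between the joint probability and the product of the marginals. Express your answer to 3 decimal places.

P(Dose=0mg) = 0.029 + 0.056 + 0.086 + 0.084 = 0.255.
P(Effect=severe) = 0.084 + 0.056 + 0.071 + 0.089 + 0.009 = 0.309.
P(Dose=0mg, Effect=severe) − P(Dose=0mg)P(Effect=severe) = 0.084 − 0.255×0.309 = 0.005.

0.005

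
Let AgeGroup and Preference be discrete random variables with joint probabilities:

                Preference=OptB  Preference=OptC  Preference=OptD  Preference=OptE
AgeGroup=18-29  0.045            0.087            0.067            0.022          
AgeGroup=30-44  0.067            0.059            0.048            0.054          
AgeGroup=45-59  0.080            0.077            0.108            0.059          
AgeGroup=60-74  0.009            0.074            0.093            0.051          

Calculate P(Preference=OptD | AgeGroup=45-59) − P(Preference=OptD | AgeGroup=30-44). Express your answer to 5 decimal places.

P(AgeGroup=45-59) = 0.080 + 0.077 + 0.108 + 0.059 = 0.324; P(Preference=OptD | AgeGroup=45-59) = 0.108/0.324 = 0.333333.
P(AgeGroup=30-44) = 0.067 + 0.059 + 0.048 + 0.054 = 0.228; P(Preference=OptD | AgeGroup=30-44) = 0.048/0.228 = 0.210526.
Difference = 0.12281.

0.12281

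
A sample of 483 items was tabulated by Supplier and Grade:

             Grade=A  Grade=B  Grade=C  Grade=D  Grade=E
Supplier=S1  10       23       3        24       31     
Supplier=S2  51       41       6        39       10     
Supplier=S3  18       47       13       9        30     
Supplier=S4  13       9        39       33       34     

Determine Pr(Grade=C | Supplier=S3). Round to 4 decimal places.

Total with Supplier=S3: 18 + 47 + 13 + 9 + 30 = 117.
P(Grade=C | Supplier=S3) = 13/117 = 0.1111.

0.1111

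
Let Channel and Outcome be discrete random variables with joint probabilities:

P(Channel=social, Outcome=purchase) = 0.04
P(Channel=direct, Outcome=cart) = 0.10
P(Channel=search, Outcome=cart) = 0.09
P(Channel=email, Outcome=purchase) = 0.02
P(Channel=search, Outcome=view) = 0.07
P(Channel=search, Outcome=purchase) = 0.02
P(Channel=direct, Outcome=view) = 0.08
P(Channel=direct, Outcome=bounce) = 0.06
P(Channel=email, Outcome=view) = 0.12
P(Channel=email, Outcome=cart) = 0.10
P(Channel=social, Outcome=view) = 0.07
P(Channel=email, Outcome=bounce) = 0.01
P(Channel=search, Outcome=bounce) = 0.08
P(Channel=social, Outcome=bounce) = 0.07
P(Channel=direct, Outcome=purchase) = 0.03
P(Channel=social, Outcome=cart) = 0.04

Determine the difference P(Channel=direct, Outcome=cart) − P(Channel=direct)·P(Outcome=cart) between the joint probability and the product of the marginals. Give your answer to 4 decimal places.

0.0109

P(Channel=direct) = 0.06 + 0.08 + 0.10 + 0.03 = 0.27.
P(Outcome=cart) = 0.10 + 0.09 + 0.04 + 0.10 = 0.33.
P(Channel=direct, Outcome=cart) − P(Channel=direct)P(Outcome=cart) = 0.10 − 0.27×0.33 = 0.0109.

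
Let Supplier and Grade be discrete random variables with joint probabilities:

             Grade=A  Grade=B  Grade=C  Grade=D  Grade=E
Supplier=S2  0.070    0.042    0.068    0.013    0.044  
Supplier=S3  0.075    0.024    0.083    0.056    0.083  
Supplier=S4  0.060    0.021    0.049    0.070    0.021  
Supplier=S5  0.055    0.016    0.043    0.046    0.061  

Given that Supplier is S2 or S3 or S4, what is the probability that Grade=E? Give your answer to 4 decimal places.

P(Supplier=S2) = 0.070 + 0.042 + 0.068 + 0.013 + 0.044 = 0.237.
P(Supplier=S3) = 0.075 + 0.024 + 0.083 + 0.056 + 0.083 = 0.321.
P(Supplier=S4) = 0.060 + 0.021 + 0.049 + 0.070 + 0.021 = 0.221.
P(Supplier ∈ {S2, S3, S4}) = 0.237 + 0.321 + 0.221 = 0.779; P(Grade=E, Supplier ∈ {S2, S3, S4}) = 0.044 + 0.083 + 0.021 = 0.148.
P(Grade=E | Supplier ∈ {S2, S3, S4}) = 0.148/0.779 = 0.1900.

0.1900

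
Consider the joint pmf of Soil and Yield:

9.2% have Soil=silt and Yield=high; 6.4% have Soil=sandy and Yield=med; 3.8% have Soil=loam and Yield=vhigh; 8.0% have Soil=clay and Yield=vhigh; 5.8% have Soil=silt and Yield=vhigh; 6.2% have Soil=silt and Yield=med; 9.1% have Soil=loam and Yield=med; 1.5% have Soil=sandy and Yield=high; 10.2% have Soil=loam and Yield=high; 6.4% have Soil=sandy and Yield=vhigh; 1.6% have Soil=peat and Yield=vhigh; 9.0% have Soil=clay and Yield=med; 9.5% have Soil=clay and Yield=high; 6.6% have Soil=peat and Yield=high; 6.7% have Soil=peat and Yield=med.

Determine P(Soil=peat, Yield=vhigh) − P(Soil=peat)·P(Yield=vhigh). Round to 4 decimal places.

P(Soil=peat) = 0.067 + 0.066 + 0.016 = 0.149.
P(Yield=vhigh) = 0.064 + 0.038 + 0.080 + 0.058 + 0.016 = 0.256.
P(Soil=peat, Yield=vhigh) − P(Soil=peat)P(Yield=vhigh) = 0.016 − 0.149×0.256 = -0.0221.

-0.0221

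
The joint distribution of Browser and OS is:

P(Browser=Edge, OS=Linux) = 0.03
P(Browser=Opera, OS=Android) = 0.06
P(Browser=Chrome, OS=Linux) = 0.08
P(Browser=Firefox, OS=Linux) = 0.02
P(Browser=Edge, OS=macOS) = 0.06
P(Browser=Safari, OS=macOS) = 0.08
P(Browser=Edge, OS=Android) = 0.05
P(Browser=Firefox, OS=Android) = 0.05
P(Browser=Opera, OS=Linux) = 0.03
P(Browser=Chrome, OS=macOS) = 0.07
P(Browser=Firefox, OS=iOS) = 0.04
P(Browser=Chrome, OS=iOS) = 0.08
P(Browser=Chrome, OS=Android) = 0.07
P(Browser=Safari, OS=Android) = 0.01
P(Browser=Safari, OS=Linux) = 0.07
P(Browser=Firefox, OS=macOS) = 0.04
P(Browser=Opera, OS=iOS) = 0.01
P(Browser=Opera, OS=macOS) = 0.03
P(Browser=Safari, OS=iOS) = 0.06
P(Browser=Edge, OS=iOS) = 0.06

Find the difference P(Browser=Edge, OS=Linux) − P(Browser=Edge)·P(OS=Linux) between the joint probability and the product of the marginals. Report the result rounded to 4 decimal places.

-0.0160

P(Browser=Edge) = 0.06 + 0.03 + 0.06 + 0.05 = 0.20.
P(OS=Linux) = 0.08 + 0.02 + 0.07 + 0.03 + 0.03 = 0.23.
P(Browser=Edge, OS=Linux) − P(Browser=Edge)P(OS=Linux) = 0.03 − 0.20×0.23 = -0.0160.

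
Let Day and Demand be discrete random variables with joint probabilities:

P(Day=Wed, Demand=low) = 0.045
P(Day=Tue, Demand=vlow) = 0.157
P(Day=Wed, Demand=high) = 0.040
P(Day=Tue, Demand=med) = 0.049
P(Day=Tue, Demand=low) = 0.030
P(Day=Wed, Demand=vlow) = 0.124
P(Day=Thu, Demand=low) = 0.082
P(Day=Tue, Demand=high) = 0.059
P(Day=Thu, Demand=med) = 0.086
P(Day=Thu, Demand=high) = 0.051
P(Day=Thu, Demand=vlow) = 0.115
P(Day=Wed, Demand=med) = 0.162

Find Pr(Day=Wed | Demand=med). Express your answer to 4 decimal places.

0.5455

P(Demand=med) = 0.049 + 0.162 + 0.086 = 0.297.
P(Day=Wed | Demand=med) = 0.162/0.297 = 0.5455.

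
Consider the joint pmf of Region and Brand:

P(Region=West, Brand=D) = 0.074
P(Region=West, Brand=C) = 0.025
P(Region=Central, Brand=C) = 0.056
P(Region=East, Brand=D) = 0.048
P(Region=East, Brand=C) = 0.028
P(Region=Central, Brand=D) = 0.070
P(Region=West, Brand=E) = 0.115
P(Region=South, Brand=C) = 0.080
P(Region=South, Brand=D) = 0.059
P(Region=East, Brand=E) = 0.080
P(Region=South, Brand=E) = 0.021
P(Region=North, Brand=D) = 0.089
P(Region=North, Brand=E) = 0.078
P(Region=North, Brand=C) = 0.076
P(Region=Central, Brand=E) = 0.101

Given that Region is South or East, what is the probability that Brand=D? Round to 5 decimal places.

0.33861

P(Region=South) = 0.080 + 0.059 + 0.021 = 0.160.
P(Region=East) = 0.028 + 0.048 + 0.080 = 0.156.
P(Region ∈ {South, East}) = 0.160 + 0.156 = 0.316; P(Brand=D, Region ∈ {South, East}) = 0.059 + 0.048 = 0.107.
P(Brand=D | Region ∈ {South, East}) = 0.107/0.316 = 0.33861.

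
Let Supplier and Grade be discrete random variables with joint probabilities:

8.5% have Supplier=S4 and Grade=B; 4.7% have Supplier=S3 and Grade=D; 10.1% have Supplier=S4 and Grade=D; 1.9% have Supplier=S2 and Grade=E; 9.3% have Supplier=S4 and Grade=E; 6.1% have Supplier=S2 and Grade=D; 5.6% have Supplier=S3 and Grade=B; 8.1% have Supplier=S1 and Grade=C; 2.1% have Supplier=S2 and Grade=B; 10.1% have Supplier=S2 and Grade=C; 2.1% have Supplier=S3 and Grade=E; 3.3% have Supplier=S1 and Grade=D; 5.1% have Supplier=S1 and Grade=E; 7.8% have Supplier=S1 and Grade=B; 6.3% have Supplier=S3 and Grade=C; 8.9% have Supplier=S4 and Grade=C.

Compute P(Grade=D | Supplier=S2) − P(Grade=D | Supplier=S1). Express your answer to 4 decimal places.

0.1662

P(Supplier=S2) = 0.021 + 0.101 + 0.061 + 0.019 = 0.202; P(Grade=D | Supplier=S2) = 0.061/0.202 = 0.30198.
P(Supplier=S1) = 0.078 + 0.081 + 0.033 + 0.051 = 0.243; P(Grade=D | Supplier=S1) = 0.033/0.243 = 0.13580.
Difference = 0.1662.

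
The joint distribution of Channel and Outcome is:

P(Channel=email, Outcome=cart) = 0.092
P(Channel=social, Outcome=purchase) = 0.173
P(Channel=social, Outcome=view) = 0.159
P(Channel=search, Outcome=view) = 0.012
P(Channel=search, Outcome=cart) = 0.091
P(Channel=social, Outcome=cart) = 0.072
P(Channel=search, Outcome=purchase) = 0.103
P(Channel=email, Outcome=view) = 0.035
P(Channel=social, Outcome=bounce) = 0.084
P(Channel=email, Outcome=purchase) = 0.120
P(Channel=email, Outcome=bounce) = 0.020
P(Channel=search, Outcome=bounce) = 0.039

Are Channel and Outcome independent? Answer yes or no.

no

P(Channel=social) = 0.488 and P(Outcome=view) = 0.206, so their product is 0.10053, but P(Channel=social, Outcome=view) = 0.159. Since these differ, Channel and Outcome are not independent.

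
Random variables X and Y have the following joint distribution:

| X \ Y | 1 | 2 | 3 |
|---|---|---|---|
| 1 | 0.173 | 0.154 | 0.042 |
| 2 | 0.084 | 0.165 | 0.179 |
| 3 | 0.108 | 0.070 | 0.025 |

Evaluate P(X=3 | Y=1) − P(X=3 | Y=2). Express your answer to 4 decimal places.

0.1159

P(Y=1) = 0.173 + 0.084 + 0.108 = 0.365; P(X=3 | Y=1) = 0.108/0.365 = 0.29589.
P(Y=2) = 0.154 + 0.165 + 0.070 = 0.389; P(X=3 | Y=2) = 0.070/0.389 = 0.17995.
Difference = 0.1159.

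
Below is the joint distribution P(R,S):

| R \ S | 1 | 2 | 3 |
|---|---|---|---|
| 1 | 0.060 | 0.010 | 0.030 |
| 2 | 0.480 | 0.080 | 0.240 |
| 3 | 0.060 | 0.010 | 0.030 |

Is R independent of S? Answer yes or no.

Every cell satisfies P(R,S) = P(R)·P(S). For instance P(R=1) = 0.100, P(S=3) = 0.300, and 0.100×0.300 = 0.030 matches the joint entry. So R and S are independent.

yes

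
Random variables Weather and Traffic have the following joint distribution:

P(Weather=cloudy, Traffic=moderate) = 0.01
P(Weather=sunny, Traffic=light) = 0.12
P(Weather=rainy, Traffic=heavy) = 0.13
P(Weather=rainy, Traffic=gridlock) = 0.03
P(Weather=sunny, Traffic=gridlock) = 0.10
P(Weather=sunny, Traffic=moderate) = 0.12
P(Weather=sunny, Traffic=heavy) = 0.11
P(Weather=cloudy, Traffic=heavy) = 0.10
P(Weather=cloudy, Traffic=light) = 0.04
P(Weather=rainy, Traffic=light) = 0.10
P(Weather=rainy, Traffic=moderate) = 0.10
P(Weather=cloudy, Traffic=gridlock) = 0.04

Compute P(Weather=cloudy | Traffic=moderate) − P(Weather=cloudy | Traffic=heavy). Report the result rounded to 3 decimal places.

P(Traffic=moderate) = 0.12 + 0.01 + 0.10 = 0.23; P(Weather=cloudy | Traffic=moderate) = 0.01/0.23 = 0.0435.
P(Traffic=heavy) = 0.11 + 0.10 + 0.13 = 0.34; P(Weather=cloudy | Traffic=heavy) = 0.10/0.34 = 0.2941.
Difference = -0.251.

-0.251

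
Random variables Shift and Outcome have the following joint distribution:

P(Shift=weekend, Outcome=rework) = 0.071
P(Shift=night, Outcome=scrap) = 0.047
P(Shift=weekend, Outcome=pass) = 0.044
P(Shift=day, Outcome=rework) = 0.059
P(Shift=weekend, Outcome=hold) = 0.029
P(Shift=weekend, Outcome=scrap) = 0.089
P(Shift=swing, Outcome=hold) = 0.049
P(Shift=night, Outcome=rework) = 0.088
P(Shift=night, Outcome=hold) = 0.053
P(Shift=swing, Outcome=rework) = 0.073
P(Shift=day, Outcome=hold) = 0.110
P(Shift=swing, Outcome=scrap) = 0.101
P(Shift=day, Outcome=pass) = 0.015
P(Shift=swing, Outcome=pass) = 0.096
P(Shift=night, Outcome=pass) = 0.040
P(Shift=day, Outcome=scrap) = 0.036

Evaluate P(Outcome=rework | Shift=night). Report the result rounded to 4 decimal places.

0.3860

P(Shift=night) = 0.040 + 0.088 + 0.047 + 0.053 = 0.228.
P(Outcome=rework | Shift=night) = 0.088/0.228 = 0.3860.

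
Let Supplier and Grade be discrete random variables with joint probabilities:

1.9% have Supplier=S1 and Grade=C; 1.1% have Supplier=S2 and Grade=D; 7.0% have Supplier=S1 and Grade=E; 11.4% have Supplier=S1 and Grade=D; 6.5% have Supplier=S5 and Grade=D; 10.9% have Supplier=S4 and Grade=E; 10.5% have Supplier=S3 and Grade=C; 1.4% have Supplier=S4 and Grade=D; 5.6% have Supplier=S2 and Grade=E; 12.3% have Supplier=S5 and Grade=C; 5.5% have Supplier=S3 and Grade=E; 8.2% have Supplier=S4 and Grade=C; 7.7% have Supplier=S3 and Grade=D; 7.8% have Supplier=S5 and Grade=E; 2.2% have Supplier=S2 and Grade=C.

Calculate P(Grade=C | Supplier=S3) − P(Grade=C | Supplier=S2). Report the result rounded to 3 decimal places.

0.196

P(Supplier=S3) = 0.105 + 0.077 + 0.055 = 0.237; P(Grade=C | Supplier=S3) = 0.105/0.237 = 0.4430.
P(Supplier=S2) = 0.022 + 0.011 + 0.056 = 0.089; P(Grade=C | Supplier=S2) = 0.022/0.089 = 0.2472.
Difference = 0.196.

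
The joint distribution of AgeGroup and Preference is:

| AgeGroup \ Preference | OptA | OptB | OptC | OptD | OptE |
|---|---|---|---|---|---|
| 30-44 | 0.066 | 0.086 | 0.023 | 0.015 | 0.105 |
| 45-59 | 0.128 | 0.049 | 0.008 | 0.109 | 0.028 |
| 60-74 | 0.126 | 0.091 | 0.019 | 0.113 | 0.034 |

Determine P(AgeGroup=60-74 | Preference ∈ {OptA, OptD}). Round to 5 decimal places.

P(Preference=OptA) = 0.066 + 0.128 + 0.126 = 0.320.
P(Preference=OptD) = 0.015 + 0.109 + 0.113 = 0.237.
P(Preference ∈ {OptA, OptD}) = 0.320 + 0.237 = 0.557; P(AgeGroup=60-74, Preference ∈ {OptA, OptD}) = 0.126 + 0.113 = 0.239.
P(AgeGroup=60-74 | Preference ∈ {OptA, OptD}) = 0.239/0.557 = 0.42908.

0.42908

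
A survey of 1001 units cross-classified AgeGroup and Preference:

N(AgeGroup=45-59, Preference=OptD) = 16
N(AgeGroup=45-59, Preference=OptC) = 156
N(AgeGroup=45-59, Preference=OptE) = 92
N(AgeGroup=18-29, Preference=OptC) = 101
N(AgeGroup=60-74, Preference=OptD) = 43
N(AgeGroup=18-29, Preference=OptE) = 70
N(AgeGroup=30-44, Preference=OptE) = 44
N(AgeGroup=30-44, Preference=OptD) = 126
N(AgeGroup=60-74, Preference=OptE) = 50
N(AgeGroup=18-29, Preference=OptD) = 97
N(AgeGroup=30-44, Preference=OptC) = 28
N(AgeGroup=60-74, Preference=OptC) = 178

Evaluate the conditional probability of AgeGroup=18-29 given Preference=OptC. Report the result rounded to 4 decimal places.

0.2181

Total with Preference=OptC: 101 + 28 + 156 + 178 = 463.
P(AgeGroup=18-29 | Preference=OptC) = 101/463 = 0.2181.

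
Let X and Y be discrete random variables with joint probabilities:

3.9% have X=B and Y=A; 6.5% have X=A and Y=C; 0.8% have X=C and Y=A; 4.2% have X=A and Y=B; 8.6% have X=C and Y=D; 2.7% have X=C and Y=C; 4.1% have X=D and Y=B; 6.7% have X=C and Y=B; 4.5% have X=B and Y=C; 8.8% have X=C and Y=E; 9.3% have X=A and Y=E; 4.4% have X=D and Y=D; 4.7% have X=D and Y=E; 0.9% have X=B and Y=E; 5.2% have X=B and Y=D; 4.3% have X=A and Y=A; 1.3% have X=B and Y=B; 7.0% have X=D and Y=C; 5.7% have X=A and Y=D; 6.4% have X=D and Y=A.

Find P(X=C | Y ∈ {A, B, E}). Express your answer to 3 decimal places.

0.294

P(Y=A) = 0.043 + 0.039 + 0.008 + 0.064 = 0.154.
P(Y=B) = 0.042 + 0.013 + 0.067 + 0.041 = 0.163.
P(Y=E) = 0.093 + 0.009 + 0.088 + 0.047 = 0.237.
P(Y ∈ {A, B, E}) = 0.154 + 0.163 + 0.237 = 0.554; P(X=C, Y ∈ {A, B, E}) = 0.008 + 0.067 + 0.088 = 0.163.
P(X=C | Y ∈ {A, B, E}) = 0.163/0.554 = 0.294.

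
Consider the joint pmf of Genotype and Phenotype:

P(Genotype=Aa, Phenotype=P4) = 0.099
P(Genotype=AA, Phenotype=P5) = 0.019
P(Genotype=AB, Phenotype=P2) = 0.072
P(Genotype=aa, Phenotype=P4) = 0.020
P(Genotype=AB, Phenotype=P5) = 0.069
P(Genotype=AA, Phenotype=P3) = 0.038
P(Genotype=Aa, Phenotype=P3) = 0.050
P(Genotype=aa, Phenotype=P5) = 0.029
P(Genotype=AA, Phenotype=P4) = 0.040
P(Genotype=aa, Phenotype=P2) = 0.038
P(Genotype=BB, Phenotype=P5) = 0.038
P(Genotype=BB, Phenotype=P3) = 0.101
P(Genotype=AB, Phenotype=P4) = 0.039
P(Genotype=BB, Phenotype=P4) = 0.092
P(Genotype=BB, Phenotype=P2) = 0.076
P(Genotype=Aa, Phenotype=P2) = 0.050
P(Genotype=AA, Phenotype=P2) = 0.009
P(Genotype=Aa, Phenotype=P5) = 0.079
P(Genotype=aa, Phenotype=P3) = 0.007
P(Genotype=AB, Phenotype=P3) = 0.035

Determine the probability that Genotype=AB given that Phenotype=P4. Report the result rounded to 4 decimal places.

0.1345

P(Phenotype=P4) = 0.040 + 0.099 + 0.020 + 0.039 + 0.092 = 0.290.
P(Genotype=AB | Phenotype=P4) = 0.039/0.290 = 0.1345.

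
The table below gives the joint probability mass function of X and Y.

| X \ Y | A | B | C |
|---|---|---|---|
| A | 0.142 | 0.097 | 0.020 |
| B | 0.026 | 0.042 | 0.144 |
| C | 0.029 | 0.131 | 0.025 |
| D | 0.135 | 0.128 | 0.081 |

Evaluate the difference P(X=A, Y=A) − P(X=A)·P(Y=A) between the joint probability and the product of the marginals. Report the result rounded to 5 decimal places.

0.05601

P(X=A) = 0.142 + 0.097 + 0.020 = 0.259.
P(Y=A) = 0.142 + 0.026 + 0.029 + 0.135 = 0.332.
P(X=A, Y=A) − P(X=A)P(Y=A) = 0.142 − 0.259×0.332 = 0.05601.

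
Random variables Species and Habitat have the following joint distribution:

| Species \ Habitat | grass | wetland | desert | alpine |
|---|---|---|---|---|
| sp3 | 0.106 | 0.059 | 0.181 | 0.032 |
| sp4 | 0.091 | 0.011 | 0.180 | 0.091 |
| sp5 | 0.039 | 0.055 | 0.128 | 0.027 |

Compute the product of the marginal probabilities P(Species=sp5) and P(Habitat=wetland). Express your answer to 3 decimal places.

P(Species=sp5) = 0.039 + 0.055 + 0.128 + 0.027 = 0.249.
P(Habitat=wetland) = 0.059 + 0.011 + 0.055 = 0.125.
Product: 0.249 × 0.125 = 0.031.

0.031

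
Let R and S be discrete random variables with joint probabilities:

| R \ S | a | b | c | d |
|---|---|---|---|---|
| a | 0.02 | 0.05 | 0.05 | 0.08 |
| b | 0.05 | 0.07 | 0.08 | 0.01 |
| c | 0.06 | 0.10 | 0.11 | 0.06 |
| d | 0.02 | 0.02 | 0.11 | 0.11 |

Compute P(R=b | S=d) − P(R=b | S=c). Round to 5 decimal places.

-0.19011

P(S=d) = 0.08 + 0.01 + 0.06 + 0.11 = 0.26; P(R=b | S=d) = 0.01/0.26 = 0.038462.
P(S=c) = 0.05 + 0.08 + 0.11 + 0.11 = 0.35; P(R=b | S=c) = 0.08/0.35 = 0.228571.
Difference = -0.19011.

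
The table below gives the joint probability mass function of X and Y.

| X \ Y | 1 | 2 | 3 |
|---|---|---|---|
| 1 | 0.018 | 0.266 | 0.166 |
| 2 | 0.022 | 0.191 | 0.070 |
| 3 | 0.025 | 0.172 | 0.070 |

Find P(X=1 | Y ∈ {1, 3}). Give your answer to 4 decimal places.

0.4960

P(Y=1) = 0.018 + 0.022 + 0.025 = 0.065.
P(Y=3) = 0.166 + 0.070 + 0.070 = 0.306.
P(Y ∈ {1, 3}) = 0.065 + 0.306 = 0.371; P(X=1, Y ∈ {1, 3}) = 0.018 + 0.166 = 0.184.
P(X=1 | Y ∈ {1, 3}) = 0.184/0.371 = 0.4960.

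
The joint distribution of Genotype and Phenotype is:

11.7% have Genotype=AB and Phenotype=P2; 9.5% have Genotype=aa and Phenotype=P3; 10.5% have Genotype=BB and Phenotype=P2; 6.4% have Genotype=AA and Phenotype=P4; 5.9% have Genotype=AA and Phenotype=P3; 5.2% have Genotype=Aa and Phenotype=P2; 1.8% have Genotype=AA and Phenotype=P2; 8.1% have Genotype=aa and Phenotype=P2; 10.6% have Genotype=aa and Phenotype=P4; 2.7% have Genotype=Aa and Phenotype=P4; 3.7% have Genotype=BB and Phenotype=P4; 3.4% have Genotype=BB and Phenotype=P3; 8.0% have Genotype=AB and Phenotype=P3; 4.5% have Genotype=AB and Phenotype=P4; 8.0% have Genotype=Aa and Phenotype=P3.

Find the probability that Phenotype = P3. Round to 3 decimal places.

0.348

P(Phenotype=P3) = 0.059 + 0.080 + 0.095 + 0.080 + 0.034 = 0.348.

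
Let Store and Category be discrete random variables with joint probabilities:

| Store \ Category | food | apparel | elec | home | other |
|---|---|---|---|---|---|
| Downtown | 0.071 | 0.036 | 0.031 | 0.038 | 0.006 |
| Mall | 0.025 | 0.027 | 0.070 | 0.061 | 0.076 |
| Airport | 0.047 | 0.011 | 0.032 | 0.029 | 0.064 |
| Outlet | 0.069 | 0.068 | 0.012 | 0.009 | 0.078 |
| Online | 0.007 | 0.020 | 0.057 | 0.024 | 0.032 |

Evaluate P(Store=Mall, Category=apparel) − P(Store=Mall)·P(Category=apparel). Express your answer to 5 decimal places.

-0.01496

P(Store=Mall) = 0.025 + 0.027 + 0.070 + 0.061 + 0.076 = 0.259.
P(Category=apparel) = 0.036 + 0.027 + 0.011 + 0.068 + 0.020 = 0.162.
P(Store=Mall, Category=apparel) − P(Store=Mall)P(Category=apparel) = 0.027 − 0.259×0.162 = -0.01496.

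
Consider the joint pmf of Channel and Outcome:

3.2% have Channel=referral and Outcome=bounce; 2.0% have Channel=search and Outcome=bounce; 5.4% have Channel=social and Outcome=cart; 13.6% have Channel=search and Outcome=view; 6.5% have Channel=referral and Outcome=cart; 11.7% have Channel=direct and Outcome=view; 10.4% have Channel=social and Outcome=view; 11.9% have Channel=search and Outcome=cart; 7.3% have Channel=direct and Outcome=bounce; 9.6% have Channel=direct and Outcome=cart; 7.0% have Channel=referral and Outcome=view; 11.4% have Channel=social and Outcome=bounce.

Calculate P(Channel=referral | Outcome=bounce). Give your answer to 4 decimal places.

0.1339

P(Outcome=bounce) = 0.020 + 0.114 + 0.073 + 0.032 = 0.239.
P(Channel=referral | Outcome=bounce) = 0.032/0.239 = 0.1339.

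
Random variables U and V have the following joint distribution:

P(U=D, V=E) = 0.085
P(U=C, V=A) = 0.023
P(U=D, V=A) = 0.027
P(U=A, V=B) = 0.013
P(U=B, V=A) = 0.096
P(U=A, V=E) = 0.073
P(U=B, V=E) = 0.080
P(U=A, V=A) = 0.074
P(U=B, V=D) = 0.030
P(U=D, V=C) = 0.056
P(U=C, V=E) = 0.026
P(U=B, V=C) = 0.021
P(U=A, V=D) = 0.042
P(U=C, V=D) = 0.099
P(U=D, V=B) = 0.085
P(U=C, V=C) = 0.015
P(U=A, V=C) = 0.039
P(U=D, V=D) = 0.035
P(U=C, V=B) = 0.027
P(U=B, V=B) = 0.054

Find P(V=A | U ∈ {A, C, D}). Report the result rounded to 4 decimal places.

0.1725

P(U=A) = 0.074 + 0.013 + 0.039 + 0.042 + 0.073 = 0.241.
P(U=C) = 0.023 + 0.027 + 0.015 + 0.099 + 0.026 = 0.190.
P(U=D) = 0.027 + 0.085 + 0.056 + 0.035 + 0.085 = 0.288.
P(U ∈ {A, C, D}) = 0.241 + 0.190 + 0.288 = 0.719; P(V=A, U ∈ {A, C, D}) = 0.074 + 0.023 + 0.027 = 0.124.
P(V=A | U ∈ {A, C, D}) = 0.124/0.719 = 0.1725.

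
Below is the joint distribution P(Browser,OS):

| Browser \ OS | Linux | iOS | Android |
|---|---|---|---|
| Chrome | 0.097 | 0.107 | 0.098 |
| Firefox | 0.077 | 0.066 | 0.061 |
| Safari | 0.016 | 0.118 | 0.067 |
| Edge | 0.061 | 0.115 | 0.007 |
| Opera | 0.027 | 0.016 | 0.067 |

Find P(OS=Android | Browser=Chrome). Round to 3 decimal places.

0.325

P(Browser=Chrome) = 0.097 + 0.107 + 0.098 = 0.302.
P(OS=Android | Browser=Chrome) = 0.098/0.302 = 0.325.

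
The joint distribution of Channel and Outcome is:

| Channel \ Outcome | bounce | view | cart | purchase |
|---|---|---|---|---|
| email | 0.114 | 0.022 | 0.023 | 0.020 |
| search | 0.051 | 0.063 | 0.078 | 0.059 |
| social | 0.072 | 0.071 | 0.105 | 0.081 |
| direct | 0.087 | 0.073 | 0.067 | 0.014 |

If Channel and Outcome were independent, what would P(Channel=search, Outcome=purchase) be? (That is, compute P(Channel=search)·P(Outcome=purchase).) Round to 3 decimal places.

P(Channel=search) = 0.051 + 0.063 + 0.078 + 0.059 = 0.251.
P(Outcome=purchase) = 0.020 + 0.059 + 0.081 + 0.014 = 0.174.
Product: 0.251 × 0.174 = 0.044.

0.044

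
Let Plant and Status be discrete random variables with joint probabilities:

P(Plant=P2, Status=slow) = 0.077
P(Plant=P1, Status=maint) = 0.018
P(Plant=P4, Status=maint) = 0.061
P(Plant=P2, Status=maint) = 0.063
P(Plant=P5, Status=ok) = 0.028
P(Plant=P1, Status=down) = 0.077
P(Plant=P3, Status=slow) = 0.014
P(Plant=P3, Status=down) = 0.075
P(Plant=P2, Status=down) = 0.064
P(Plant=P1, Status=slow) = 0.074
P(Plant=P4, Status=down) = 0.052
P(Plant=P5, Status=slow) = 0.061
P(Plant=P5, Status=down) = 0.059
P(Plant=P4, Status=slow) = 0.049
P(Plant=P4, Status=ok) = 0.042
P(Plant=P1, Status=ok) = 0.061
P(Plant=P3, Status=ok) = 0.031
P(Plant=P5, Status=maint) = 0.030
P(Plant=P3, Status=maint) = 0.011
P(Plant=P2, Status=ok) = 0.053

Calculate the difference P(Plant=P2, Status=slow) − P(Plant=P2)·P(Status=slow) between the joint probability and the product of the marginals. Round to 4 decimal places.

0.0063

P(Plant=P2) = 0.053 + 0.077 + 0.064 + 0.063 = 0.257.
P(Status=slow) = 0.074 + 0.077 + 0.014 + 0.049 + 0.061 = 0.275.
P(Plant=P2, Status=slow) − P(Plant=P2)P(Status=slow) = 0.077 − 0.257×0.275 = 0.0063.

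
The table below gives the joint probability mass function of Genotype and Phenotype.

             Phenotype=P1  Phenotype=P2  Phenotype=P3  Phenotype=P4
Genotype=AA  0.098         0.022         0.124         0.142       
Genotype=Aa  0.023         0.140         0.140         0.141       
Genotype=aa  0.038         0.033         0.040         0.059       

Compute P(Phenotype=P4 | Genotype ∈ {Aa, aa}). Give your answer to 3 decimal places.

0.326

P(Genotype=Aa) = 0.023 + 0.140 + 0.140 + 0.141 = 0.444.
P(Genotype=aa) = 0.038 + 0.033 + 0.040 + 0.059 = 0.170.
P(Genotype ∈ {Aa, aa}) = 0.444 + 0.170 = 0.614; P(Phenotype=P4, Genotype ∈ {Aa, aa}) = 0.141 + 0.059 = 0.200.
P(Phenotype=P4 | Genotype ∈ {Aa, aa}) = 0.200/0.614 = 0.326.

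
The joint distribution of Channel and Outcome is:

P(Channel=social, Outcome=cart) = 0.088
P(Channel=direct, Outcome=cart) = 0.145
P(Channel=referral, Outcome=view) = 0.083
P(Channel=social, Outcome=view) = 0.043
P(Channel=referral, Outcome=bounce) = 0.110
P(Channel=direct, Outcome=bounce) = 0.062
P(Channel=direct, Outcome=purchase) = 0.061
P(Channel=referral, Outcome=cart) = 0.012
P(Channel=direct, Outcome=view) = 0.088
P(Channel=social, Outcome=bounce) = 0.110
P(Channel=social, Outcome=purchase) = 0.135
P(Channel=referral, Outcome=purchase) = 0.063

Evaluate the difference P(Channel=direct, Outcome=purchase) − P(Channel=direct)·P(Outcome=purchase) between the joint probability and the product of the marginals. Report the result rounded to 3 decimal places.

P(Channel=direct) = 0.062 + 0.088 + 0.145 + 0.061 = 0.356.
P(Outcome=purchase) = 0.135 + 0.061 + 0.063 = 0.259.
P(Channel=direct, Outcome=purchase) − P(Channel=direct)P(Outcome=purchase) = 0.061 − 0.356×0.259 = -0.031.

-0.031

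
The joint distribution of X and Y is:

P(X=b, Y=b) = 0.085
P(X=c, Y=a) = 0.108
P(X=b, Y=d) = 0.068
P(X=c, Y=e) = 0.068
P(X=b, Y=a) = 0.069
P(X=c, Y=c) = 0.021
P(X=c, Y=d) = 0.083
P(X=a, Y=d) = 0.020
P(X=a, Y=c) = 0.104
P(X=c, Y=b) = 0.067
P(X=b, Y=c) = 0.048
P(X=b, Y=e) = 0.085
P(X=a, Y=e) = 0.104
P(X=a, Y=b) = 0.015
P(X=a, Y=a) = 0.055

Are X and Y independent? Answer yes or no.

P(X=a) = 0.298 and P(Y=c) = 0.173, so their product is 0.05155, but P(X=a, Y=c) = 0.104. Since these differ, X and Y are not independent.

no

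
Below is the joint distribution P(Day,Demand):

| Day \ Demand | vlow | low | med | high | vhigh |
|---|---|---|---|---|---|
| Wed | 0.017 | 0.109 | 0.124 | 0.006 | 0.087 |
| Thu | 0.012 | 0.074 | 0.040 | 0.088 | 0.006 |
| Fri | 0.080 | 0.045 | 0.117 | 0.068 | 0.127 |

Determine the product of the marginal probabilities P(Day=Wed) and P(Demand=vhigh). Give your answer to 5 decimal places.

0.07546

P(Day=Wed) = 0.017 + 0.109 + 0.124 + 0.006 + 0.087 = 0.343.
P(Demand=vhigh) = 0.087 + 0.006 + 0.127 = 0.220.
Product: 0.343 × 0.220 = 0.07546.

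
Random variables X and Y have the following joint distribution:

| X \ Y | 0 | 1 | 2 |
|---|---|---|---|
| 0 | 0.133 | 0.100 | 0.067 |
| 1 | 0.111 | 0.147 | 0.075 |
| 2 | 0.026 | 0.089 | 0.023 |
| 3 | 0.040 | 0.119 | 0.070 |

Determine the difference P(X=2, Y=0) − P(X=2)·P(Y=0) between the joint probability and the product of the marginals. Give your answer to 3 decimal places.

-0.017

P(X=2) = 0.026 + 0.089 + 0.023 = 0.138.
P(Y=0) = 0.133 + 0.111 + 0.026 + 0.040 = 0.310.
P(X=2, Y=0) − P(X=2)P(Y=0) = 0.026 − 0.138×0.310 = -0.017.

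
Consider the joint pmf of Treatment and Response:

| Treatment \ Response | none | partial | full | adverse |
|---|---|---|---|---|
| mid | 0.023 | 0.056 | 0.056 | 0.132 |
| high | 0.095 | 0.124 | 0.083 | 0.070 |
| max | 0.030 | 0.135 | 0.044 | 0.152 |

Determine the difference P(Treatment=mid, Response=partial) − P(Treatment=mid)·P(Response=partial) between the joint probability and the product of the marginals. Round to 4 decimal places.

-0.0281

P(Treatment=mid) = 0.023 + 0.056 + 0.056 + 0.132 = 0.267.
P(Response=partial) = 0.056 + 0.124 + 0.135 = 0.315.
P(Treatment=mid, Response=partial) − P(Treatment=mid)P(Response=partial) = 0.056 − 0.267×0.315 = -0.0281.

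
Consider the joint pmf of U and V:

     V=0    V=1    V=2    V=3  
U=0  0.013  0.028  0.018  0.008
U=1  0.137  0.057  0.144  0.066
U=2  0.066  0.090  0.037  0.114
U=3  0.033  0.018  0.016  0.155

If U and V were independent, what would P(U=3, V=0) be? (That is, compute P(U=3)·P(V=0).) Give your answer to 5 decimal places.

0.05528

P(U=3) = 0.033 + 0.018 + 0.016 + 0.155 = 0.222.
P(V=0) = 0.013 + 0.137 + 0.066 + 0.033 = 0.249.
Product: 0.222 × 0.249 = 0.05528.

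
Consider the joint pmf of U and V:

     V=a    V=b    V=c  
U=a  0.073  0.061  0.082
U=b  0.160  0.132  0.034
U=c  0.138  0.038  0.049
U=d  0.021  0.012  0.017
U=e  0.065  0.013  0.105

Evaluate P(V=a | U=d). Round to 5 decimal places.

P(U=d) = 0.021 + 0.012 + 0.017 = 0.050.
P(V=a | U=d) = 0.021/0.050 = 0.42000.

0.42000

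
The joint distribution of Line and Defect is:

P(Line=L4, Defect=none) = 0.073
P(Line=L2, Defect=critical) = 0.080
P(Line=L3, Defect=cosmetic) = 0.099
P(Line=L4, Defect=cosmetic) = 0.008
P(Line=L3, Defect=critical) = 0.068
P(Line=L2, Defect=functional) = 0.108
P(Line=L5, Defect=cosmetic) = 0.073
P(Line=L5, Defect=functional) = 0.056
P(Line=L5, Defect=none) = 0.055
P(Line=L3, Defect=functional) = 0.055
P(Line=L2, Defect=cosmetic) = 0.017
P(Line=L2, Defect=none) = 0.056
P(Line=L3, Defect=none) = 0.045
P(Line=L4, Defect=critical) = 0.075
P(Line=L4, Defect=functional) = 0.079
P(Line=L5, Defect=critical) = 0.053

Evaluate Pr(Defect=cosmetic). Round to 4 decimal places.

P(Defect=cosmetic) = 0.017 + 0.099 + 0.008 + 0.073 = 0.197.

0.1970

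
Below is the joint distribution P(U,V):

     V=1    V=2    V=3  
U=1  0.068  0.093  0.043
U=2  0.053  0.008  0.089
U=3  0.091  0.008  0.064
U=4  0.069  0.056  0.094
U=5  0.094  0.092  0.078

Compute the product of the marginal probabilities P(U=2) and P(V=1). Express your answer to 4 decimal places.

P(U=2) = 0.053 + 0.008 + 0.089 = 0.150.
P(V=1) = 0.068 + 0.053 + 0.091 + 0.069 + 0.094 = 0.375.
Product: 0.150 × 0.375 = 0.0563.

0.0563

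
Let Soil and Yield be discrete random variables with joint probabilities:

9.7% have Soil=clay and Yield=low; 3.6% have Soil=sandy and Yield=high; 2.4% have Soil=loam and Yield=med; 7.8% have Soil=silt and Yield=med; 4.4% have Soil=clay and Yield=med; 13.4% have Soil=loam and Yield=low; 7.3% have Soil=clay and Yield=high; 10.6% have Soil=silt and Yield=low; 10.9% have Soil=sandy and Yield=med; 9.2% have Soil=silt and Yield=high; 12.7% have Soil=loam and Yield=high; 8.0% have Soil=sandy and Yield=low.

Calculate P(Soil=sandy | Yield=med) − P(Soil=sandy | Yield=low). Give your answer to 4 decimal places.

0.2356

P(Yield=med) = 0.109 + 0.024 + 0.044 + 0.078 = 0.255; P(Soil=sandy | Yield=med) = 0.109/0.255 = 0.42745.
P(Yield=low) = 0.080 + 0.134 + 0.097 + 0.106 = 0.417; P(Soil=sandy | Yield=low) = 0.080/0.417 = 0.19185.
Difference = 0.2356.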